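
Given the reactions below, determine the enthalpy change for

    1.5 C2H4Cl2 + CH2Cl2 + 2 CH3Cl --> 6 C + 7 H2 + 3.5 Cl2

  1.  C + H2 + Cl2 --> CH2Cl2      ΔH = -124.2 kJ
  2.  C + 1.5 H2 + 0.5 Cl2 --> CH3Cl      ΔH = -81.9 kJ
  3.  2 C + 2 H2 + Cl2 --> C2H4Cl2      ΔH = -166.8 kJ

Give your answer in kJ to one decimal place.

eq. 1 reversed (CH2Cl2 must end up as a reactant): +124.2 kJ
eq. 2 reversed and × 2 (reverse to put CH3Cl on the reactant side; scale by 2 for the 2 CH3Cl): (-2)·(-81.9) = +163.8 kJ
eq. 3 reversed and × 3/2 (C2H4Cl2 must end up as a reactant; ×3/2 to match 3/2 C2H4Cl2 in the target): (-3/2)·(-166.8) = +250.2 kJ
Combining the equations, ΔH = (-1)·(-124.2) + (-2)·(-81.9) + (-3/2)·(-166.8) = 538.2 kJ

ΔH = 538.2 kJ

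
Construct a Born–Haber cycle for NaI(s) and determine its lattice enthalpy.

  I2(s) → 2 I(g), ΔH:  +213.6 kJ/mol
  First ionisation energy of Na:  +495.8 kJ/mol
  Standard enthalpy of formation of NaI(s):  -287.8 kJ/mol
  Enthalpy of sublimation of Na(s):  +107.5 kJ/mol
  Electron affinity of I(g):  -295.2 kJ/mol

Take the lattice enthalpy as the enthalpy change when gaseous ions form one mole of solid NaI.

ΔHf° = 1·ΔHsub + 1·(ΣIE) + 1/2·D(I2) + 1·EA + U
-287.8 = 1·(+107.5) + 1·(+495.8) + 1/2·(+213.6) + 1·(-295.2) + U
U = -287.8 − (+414.9) = -702.7 kJ/mol

U = -702.7 kJ/mol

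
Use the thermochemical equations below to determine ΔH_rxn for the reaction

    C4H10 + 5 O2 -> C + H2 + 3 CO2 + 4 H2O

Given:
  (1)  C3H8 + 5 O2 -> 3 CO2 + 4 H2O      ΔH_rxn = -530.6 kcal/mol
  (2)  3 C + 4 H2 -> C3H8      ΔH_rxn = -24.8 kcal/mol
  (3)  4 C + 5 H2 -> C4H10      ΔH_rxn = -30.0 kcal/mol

(1) as written (CO2 already on the product side): -530.6 kcal/mol
(2) as written: -24.8 kcal/mol
(3) reversed (reverse to put C4H10 on the reactant side): +30.0 kcal/mol
ΔH_rxn = (-530.6) + (-24.8) + (+30.0) = -525.4 kcal/mol

ΔH_rxn = -525.4 kcal/mol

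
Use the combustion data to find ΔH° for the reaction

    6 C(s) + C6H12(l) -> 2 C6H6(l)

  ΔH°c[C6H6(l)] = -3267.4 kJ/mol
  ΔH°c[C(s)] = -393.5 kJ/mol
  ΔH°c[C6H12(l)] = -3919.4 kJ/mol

With combustion enthalpies, reactants minus products:
= [6·(-393.5) + 1·(-3919.4)] − [2·(-3267.4)]
= 254.4 kJ/mol

ΔH° = 254.4 kJ/mol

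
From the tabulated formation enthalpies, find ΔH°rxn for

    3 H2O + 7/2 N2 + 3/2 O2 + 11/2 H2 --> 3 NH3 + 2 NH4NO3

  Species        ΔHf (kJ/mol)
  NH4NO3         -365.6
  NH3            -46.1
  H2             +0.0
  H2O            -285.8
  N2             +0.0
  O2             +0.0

Products: 3·(-46.1) + 2·(-365.6) = -869.5
Reactants: 3·(-285.8) + 7/2·(+0.0) + 3/2·(+0.0) + 11/2·(+0.0) = -857.4
ΔH°rxn = (-869.5) − (-857.4) = -12.1 kJ/mol

ΔH°rxn = -12.1 kJ/mol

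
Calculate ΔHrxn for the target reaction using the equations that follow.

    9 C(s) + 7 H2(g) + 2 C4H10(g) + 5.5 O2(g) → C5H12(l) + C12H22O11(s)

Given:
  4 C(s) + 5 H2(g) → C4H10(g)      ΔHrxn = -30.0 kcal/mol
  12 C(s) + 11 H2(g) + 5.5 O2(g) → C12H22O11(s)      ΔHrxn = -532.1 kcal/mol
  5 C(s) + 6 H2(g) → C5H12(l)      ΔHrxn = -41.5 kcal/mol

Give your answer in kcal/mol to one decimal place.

ΔHrxn = -513.6 kcal/mol

equation 1 reversed and × 2: (-2)·(-30.0) = +60.0 kcal/mol
equation 2 as written: -532.1 kcal/mol
equation 3 as written: -41.5 kcal/mol
By Hess's law, ΔHrxn = (+60.0) + (-532.1) + (-41.5) = -513.6 kcal/mol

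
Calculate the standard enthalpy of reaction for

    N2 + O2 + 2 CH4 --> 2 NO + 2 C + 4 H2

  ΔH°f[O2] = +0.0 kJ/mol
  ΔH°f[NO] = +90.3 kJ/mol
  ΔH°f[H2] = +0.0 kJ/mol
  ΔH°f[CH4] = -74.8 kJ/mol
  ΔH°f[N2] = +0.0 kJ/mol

Products: 2·(+90.3) + 2·(+0.0) + 4·(+0.0) = +180.6
Reactants: 1·(+0.0) + 1·(+0.0) + 2·(-74.8) = -149.6
ΔHrxn = (+180.6) − (-149.6) = 330.2 kJ/mol

ΔHrxn = 330.2 kJ/mol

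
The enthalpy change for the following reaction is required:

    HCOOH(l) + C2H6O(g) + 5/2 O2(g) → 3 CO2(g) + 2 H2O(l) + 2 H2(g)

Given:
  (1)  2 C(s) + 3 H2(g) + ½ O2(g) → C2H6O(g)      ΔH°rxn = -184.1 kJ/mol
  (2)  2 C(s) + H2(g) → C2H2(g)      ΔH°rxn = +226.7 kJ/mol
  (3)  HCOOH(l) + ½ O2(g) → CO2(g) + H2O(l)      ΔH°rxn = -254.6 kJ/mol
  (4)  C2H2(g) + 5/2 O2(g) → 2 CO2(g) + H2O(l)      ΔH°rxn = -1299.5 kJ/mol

ΔH°rxn = -1143.3 kJ/mol

(1) reversed: +184.1 kJ/mol
(2) as written: +226.7 kJ/mol
(3) as written: -254.6 kJ/mol
(4) as written: -1299.5 kJ/mol
ΔH°rxn = (-1)·(-184.1) + (1)·(+226.7) + (1)·(-254.6) + (1)·(-1299.5) = -1143.3 kJ/mol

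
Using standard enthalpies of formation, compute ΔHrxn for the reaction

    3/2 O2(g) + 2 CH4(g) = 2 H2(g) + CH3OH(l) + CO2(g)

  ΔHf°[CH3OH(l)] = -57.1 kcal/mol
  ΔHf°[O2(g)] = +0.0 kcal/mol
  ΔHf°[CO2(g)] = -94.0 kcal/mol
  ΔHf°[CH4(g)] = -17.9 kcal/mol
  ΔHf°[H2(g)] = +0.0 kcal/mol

Products: 2·(+0.0) + 1·(-57.1) + 1·(-94.0) = -151.1
Reactants: 3/2·(+0.0) + 2·(-17.9) = -35.8
ΔHrxn = (-151.1) − (-35.8) = -115.3 kcal/mol

ΔHrxn = -115.3 kcal/mol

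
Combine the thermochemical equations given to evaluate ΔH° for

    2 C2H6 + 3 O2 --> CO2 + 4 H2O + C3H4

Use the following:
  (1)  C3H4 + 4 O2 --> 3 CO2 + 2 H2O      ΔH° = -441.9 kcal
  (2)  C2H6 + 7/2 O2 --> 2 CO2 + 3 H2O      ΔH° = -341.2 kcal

(1) reversed: +441.9 kcal
(2) × 2: (2)·(-341.2) = -682.4 kcal
ΔH° = (+441.9) + (-682.4) = -240.5 kcal

ΔH° = -240.5 kcal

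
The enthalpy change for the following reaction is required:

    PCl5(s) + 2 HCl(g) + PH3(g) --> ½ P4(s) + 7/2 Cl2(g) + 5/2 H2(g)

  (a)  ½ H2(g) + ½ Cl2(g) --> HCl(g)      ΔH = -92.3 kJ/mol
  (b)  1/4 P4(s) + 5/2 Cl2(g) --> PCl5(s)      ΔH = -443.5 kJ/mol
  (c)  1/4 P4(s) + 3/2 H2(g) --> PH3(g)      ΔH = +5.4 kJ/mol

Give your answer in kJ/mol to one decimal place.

ΔH = 622.7 kJ/mol

(a) reversed and × 2: (-2)·(-92.3) = +184.6 kJ/mol
(b) reversed: +443.5 kJ/mol
(c) reversed: -5.4 kJ/mol
Summing the manipulated equations, ΔH = (-2)·(-92.3) + (-1)·(-443.5) + (-1)·(+5.4) = 622.7 kJ/mol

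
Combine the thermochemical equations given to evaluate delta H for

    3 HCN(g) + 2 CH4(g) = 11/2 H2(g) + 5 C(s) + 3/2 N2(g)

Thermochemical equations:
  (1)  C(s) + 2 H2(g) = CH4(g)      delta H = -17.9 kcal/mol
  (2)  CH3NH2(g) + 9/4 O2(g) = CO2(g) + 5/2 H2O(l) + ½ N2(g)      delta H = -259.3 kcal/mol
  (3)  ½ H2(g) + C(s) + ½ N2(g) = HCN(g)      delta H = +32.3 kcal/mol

delta H = -61.1 kcal/mol

(1) reversed and × 2: (-2)·(-17.9) = +35.8 kcal/mol
(2): not needed.
(3) reversed and × 3: (-3)·(+32.3) = -96.9 kcal/mol
delta H = (-2)·(-17.9) + (-3)·(+32.3) = -61.1 kcal/mol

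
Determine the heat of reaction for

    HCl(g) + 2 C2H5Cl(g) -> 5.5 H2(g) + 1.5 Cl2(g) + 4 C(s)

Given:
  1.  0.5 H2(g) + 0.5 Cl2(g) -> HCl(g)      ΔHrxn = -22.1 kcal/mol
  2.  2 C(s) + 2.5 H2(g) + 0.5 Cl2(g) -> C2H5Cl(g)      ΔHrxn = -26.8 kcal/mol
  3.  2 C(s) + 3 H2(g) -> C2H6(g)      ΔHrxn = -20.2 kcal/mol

eq. 1 reversed: +22.1 kcal/mol
eq. 2 reversed and × 2: (-2)·(-26.8) = +53.6 kcal/mol
eq. 3: not needed.
By Hess's law, ΔHrxn = (-1)·(-22.1) + (-2)·(-26.8) = 75.7 kcal/mol

ΔHrxn = 75.7 kcal/mol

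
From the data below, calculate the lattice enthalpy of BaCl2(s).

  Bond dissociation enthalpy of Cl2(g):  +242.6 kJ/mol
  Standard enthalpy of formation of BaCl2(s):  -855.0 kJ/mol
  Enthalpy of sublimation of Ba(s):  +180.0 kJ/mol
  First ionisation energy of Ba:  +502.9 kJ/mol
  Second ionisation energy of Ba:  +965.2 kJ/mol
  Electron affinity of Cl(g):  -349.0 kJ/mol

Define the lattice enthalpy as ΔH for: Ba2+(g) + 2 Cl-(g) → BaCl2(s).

ΔHf° = 1·ΔHsub + 1·(ΣIE) + 1·D(Cl2) + 2·EA + U
-855.0 = 1·(+180.0) + 1·(+1468.1) + 1·(+242.6) + 2·(-349.0) + U
U = -855.0 − (+1192.7) = -2047.7 kJ/mol

U = -2047.7 kJ/mol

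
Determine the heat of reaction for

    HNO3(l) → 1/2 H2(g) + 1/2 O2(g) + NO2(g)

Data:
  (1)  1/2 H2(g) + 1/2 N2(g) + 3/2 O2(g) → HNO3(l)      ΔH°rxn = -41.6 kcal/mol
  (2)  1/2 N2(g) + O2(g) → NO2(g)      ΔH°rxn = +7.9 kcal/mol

ΔH°rxn = 49.5 kcal/mol

(1) reversed: +41.6 kcal/mol
(2) as written: +7.9 kcal/mol
ΔH°rxn = (-1)·(-41.6) + (1)·(+7.9) = 49.5 kcal/mol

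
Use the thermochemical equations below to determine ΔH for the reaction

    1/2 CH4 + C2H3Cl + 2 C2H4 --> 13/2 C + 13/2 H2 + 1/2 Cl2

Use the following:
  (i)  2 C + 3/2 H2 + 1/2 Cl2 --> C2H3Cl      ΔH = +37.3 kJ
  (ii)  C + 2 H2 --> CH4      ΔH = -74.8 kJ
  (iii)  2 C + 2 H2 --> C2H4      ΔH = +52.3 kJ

ΔH = -104.5 kJ

(i) reversed (C2H3Cl must end up as a reactant): -37.3 kJ
(ii) reversed and × 1/2 (reverse to put CH4 on the reactant side; scale by 1/2 for the 1/2 CH4): (-1/2)·(-74.8) = +37.4 kJ
(iii) reversed and × 2 (C2H4 must end up as a reactant; scale by 2 for the 2 C2H4): (-2)·(+52.3) = -104.6 kJ
ΔH = (-37.3) + (+37.4) + (-104.6) = -104.5 kJ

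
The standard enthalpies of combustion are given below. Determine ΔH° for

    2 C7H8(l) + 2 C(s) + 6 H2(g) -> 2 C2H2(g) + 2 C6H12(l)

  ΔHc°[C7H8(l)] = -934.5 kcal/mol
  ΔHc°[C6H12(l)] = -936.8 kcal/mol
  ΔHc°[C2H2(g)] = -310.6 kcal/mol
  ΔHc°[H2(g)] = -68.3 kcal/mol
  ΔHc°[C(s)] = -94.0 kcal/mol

ΔH° = 28.0 kcal/mol

With combustion enthalpies, reactants minus products:
= [2·(-934.5) + 2·(-94.0) + 6·(-68.3)] − [2·(-310.6) + 2·(-936.8)]
= 28.0 kcal/mol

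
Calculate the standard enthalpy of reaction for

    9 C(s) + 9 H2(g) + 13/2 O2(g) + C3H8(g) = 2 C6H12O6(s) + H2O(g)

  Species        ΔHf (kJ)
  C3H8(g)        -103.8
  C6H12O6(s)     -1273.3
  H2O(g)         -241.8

Products: 2·(-1273.3) + 1·(-241.8) = -2788.4
Reactants: 9·(+0.0) + 9·(+0.0) + 13/2·(+0.0) + 1·(-103.8) = -103.8
ΔH°rxn = (-2788.4) − (-103.8) = -2684.6 kJ

ΔH°rxn = -2684.6 kJ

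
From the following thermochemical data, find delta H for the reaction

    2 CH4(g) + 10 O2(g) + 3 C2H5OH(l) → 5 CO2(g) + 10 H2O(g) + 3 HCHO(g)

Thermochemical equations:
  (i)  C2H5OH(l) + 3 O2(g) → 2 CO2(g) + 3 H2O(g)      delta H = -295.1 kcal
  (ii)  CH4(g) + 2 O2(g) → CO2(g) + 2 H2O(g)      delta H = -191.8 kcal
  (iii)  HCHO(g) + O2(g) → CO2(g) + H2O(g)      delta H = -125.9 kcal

(i) × 3: (3)·(-295.1) = -885.3 kcal
(ii) × 2: (2)·(-191.8) = -383.6 kcal
(iii) reversed and × 3: (-3)·(-125.9) = +377.7 kcal
Since enthalpy is a state function, delta H = (3)·(-295.1) + (2)·(-191.8) + (-3)·(-125.9) = -891.2 kcal

delta H = -891.2 kcal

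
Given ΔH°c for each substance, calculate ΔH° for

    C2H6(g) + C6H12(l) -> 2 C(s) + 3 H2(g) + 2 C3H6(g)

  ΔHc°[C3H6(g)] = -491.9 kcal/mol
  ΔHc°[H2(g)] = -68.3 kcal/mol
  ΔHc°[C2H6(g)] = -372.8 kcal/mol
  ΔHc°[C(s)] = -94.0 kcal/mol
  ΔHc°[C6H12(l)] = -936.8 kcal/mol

With combustion enthalpies, reactants minus products:
= [1·(-372.8) + 1·(-936.8)] − [2·(-94.0) + 3·(-68.3) + 2·(-491.9)]
= 67.1 kcal/mol

ΔH° = 67.1 kcal/mol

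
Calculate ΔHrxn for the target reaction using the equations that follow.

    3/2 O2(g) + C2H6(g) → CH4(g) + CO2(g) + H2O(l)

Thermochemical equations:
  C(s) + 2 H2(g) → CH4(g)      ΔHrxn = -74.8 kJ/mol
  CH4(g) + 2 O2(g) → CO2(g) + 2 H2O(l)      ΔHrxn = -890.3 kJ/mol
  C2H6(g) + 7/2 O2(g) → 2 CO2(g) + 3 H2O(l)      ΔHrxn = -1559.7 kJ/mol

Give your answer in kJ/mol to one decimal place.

ΔHrxn = -669.4 kJ/mol

equation 1: not needed.
equation 2 reversed: +890.3 kJ/mol
equation 3 as written: -1559.7 kJ/mol
ΔHrxn = (-1)·(-890.3) + (1)·(-1559.7) = -669.4 kJ/mol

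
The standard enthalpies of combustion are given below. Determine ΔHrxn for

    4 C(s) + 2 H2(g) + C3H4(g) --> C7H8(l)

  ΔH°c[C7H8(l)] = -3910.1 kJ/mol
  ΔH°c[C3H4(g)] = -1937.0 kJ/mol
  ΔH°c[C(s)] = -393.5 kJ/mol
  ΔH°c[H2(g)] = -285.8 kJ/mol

ΔHrxn = -172.5 kJ/mol

Using ΔH = Σ nΔHc°(reactants) − Σ nΔHc°(products):
= [4·(-393.5) + 2·(-285.8) + 1·(-1937.0)] − [1·(-3910.1)]
= -172.5 kJ/mol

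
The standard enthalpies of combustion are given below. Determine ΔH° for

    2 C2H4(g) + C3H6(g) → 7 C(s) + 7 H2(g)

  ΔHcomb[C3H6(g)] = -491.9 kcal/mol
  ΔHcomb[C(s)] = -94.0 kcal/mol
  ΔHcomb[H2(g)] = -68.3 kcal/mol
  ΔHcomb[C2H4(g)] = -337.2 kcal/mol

ΔH° = -30.2 kcal/mol

Using ΔH = Σ nΔHc°(reactants) − Σ nΔHc°(products):
= [2·(-337.2) + 1·(-491.9)] − [7·(-94.0) + 7·(-68.3)]
= -30.2 kcal/mol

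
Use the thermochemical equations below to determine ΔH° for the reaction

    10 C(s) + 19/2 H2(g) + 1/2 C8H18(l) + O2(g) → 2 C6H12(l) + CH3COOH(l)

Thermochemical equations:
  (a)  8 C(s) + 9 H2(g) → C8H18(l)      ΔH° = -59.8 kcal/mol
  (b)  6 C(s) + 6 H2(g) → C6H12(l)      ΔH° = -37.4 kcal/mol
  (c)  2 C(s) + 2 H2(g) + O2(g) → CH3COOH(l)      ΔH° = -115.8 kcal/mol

(a) reversed and × 1/2 (reverse to put C8H18(l) on the reactant side; ×1/2 to match 1/2 C8H18(l) in the target): (-1/2)·(-59.8) = +29.9 kcal/mol
(b) × 2 (×2 to match 2 C6H12(l) in the target): (2)·(-37.4) = -74.8 kcal/mol
(c) as written (CH3COOH(l) already on the product side): -115.8 kcal/mol
Summing the manipulated equations, ΔH° = (-1/2)·(-59.8) + (2)·(-37.4) + (1)·(-115.8) = -160.7 kcal/mol

ΔH° = -160.7 kcal/mol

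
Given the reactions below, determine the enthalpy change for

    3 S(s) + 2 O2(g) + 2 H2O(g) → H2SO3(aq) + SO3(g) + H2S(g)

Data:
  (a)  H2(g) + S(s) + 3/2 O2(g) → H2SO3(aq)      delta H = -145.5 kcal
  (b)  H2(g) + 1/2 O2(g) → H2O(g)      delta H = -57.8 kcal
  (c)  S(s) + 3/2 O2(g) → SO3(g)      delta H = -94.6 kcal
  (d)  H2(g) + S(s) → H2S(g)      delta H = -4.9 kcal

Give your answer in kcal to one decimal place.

(a) as written (H2SO3(aq) already on the product side): -145.5 kcal
(b) reversed and × 2 (H2O(g) must end up as a reactant; ×2 to match 2 H2O(g) in the target): (-2)·(-57.8) = +115.6 kcal
(c) as written (SO3(g) already on the product side): -94.6 kcal
(d) as written (H2S(g) already on the product side): -4.9 kcal
delta H = (-145.5) + (+115.6) + (-94.6) + (-4.9) = -129.4 kcal

delta H = -129.4 kcal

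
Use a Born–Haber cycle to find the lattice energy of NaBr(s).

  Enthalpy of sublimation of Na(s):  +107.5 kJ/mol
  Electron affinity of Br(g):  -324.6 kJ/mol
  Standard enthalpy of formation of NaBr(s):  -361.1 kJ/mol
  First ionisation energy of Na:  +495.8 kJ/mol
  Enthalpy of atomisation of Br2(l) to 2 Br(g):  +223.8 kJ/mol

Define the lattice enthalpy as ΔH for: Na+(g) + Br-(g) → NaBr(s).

ΔHf° = 1·ΔHsub + 1·(ΣIE) + 1/2·D(Br2) + 1·EA + U
-361.1 = 1·(+107.5) + 1·(+495.8) + 1/2·(+223.8) + 1·(-324.6) + U
U = -361.1 − (+390.6) = -751.7 kJ/mol

U = -751.7 kJ/mol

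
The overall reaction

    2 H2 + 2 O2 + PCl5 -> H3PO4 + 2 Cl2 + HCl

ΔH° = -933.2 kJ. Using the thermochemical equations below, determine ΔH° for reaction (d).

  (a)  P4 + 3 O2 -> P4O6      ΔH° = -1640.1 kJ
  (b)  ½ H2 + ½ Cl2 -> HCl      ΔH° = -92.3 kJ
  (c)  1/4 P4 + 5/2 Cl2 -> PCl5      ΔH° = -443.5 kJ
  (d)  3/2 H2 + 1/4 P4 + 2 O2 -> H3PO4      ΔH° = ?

ΔH° = -1284.4 kJ

(a): not needed.
(b) as written: -92.3 kJ
(c) reversed: +443.5 kJ
(d) as written: contributes x
-933.2 = (-92.3) + (+443.5) + x
x = (-933.2 − (+351.2)) / (1) = -1284.4 kJ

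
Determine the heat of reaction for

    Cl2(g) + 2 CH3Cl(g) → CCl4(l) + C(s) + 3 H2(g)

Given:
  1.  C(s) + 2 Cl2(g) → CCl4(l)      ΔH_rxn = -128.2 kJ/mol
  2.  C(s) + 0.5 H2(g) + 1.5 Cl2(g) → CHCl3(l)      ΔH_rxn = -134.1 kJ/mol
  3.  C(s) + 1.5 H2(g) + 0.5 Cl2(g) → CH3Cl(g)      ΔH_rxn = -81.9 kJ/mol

ΔH_rxn = 35.6 kJ/mol

eq. 1 as written (CCl4(l) already on the product side): -128.2 kJ/mol
eq. 2: not needed (CHCl3(l) appears nowhere else).
eq. 3 reversed and × 2 (reverse to put CH3Cl(g) on the reactant side; scale by 2 for the 2 CH3Cl(g)): (-2)·(-81.9) = +163.8 kJ/mol
Since enthalpy is a state function, ΔH_rxn = (1)·(-128.2) + (-2)·(-81.9) = 35.6 kJ/mol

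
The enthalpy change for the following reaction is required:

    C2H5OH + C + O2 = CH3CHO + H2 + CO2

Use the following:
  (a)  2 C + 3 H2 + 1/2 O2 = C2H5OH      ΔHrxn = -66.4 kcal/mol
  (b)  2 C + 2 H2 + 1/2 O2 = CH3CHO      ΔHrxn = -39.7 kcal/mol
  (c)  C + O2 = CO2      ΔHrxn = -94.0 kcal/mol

ΔHrxn = -67.3 kcal/mol

(a) reversed: +66.4 kcal/mol
(b) as written: -39.7 kcal/mol
(c) as written: -94.0 kcal/mol
ΔHrxn = (-1)·(-66.4) + (1)·(-39.7) + (1)·(-94.0) = -67.3 kcal/mol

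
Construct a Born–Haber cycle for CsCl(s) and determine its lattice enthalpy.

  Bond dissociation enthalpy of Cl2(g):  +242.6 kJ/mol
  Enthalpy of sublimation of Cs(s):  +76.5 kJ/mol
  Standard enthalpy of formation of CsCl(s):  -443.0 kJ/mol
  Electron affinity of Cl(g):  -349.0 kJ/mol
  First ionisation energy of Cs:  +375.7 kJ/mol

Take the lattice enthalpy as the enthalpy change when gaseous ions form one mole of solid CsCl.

ΔHf° = 1·ΔHsub + 1·(ΣIE) + 1/2·D(Cl2) + 1·EA + U
-443.0 = 1·(+76.5) + 1·(+375.7) + 1/2·(+242.6) + 1·(-349.0) + U
U = -443.0 − (+224.5) = -667.5 kJ/mol

U = -667.5 kJ/mol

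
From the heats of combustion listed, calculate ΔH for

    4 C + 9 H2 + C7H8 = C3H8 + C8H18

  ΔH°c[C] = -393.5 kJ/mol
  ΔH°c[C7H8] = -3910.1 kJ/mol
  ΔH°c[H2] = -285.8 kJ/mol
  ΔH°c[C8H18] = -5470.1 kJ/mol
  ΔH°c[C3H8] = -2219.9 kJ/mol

ΔH = -366.3 kJ/mol

With combustion enthalpies, reactants minus products:
= [4·(-393.5) + 9·(-285.8) + 1·(-3910.1)] − [1·(-2219.9) + 1·(-5470.1)]
= -366.3 kJ/mol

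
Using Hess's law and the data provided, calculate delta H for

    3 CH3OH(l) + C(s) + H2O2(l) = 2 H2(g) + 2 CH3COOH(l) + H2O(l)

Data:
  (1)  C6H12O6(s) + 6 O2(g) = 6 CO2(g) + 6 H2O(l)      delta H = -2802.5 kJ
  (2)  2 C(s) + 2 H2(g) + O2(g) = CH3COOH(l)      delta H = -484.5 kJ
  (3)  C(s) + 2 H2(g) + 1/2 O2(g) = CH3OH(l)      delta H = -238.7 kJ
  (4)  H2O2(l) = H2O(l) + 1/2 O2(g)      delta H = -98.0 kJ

delta H = -350.9 kJ

(1): not needed (C6H12O6(s) appears nowhere else).
(2) × 2 (scale by 2 for the 2 CH3COOH(l)): (2)·(-484.5) = -969.0 kJ
(3) reversed and × 3 (reverse to put CH3OH(l) on the reactant side; ×3 to match 3 CH3OH(l) in the target): (-3)·(-238.7) = +716.1 kJ
(4) as written (H2O2(l) already on the reactant side): -98.0 kJ
delta H = (2)·(-484.5) + (-3)·(-238.7) + (1)·(-98.0) = -350.9 kJ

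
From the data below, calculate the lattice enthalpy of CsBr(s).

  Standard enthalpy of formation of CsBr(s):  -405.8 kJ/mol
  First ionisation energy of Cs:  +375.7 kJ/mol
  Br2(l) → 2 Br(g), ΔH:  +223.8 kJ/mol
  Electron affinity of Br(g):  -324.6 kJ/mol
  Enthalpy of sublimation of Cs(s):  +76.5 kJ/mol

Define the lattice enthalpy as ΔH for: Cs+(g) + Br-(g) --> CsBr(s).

U = -645.3 kJ/mol

ΔHf° = 1·ΔHsub + 1·(ΣIE) + 1/2·D(Br2) + 1·EA + U
-405.8 = 1·(+76.5) + 1·(+375.7) + 1/2·(+223.8) + 1·(-324.6) + U
U = -405.8 − (+239.5) = -645.3 kJ/mol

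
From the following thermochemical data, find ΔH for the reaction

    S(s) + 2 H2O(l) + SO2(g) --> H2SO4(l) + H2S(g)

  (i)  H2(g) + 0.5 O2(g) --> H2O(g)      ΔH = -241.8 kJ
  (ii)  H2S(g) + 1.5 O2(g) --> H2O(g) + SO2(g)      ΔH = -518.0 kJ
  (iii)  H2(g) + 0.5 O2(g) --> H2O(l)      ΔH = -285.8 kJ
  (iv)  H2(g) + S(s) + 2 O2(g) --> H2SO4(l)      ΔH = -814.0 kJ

(i) as written: -241.8 kJ
(ii) reversed (reverse to put H2S(g) on the product side): +518.0 kJ
(iii) reversed and × 2 (H2O(l) must end up as a reactant; ×2 to match 2 H2O(l) in the target): (-2)·(-285.8) = +571.6 kJ
(iv) as written (H2SO4(l) already on the product side): -814.0 kJ
Summing the manipulated equations, ΔH = (1)·(-241.8) + (-1)·(-518.0) + (-2)·(-285.8) + (1)·(-814.0) = 33.8 kJ

ΔH = 33.8 kJ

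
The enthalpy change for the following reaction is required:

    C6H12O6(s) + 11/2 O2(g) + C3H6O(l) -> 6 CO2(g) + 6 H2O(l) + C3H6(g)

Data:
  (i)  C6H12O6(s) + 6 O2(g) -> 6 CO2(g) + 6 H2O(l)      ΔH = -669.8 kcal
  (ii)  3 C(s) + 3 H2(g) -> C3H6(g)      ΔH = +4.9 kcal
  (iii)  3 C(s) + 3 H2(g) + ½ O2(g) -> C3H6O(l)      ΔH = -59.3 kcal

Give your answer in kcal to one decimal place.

(i) as written: -669.8 kcal
(ii) as written: +4.9 kcal
(iii) reversed: +59.3 kcal
ΔH = (-669.8) + (+4.9) + (+59.3) = -605.6 kcal

ΔH = -605.6 kcal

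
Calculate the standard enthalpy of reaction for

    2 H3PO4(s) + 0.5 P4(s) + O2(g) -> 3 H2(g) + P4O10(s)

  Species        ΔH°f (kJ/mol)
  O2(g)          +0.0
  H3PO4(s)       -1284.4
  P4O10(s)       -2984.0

ΔHrxn = -415.2 kJ/mol

Products: 3·(+0.0) + 1·(-2984.0) = -2984.0
Reactants: 2·(-1284.4) + 1/2·(+0.0) + 1·(+0.0) = -2568.8
ΔHrxn = (-2984.0) − (-2568.8) = -415.2 kJ/mol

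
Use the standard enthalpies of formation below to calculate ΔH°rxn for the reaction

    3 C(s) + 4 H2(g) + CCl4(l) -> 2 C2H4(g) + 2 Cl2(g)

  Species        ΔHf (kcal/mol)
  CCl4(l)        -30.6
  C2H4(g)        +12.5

Products: 2·(+12.5) + 2·(+0.0) = +25.0
Reactants: 3·(+0.0) + 4·(+0.0) + 1·(-30.6) = -30.6
ΔH°rxn = (+25.0) − (-30.6) = 55.6 kcal/mol

ΔH°rxn = 55.6 kcal/mol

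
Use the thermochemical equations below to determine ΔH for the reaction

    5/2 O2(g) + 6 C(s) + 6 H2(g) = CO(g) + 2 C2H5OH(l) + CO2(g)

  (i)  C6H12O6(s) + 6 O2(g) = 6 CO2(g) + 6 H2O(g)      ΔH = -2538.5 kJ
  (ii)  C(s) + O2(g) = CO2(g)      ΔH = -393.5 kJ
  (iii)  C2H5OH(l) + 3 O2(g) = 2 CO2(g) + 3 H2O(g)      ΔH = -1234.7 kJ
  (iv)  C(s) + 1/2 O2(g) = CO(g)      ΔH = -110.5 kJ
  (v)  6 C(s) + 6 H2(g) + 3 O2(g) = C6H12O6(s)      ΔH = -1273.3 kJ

(i) as written: -2538.5 kJ
(ii) reversed: +393.5 kJ
(iii) reversed and × 2: (-2)·(-1234.7) = +2469.4 kJ
(iv) as written: -110.5 kJ
(v) as written: -1273.3 kJ
Since enthalpy is a state function, ΔH = (-2538.5) + (+393.5) + (+2469.4) + (-110.5) + (-1273.3) = -1059.4 kJ

ΔH = -1059.4 kJ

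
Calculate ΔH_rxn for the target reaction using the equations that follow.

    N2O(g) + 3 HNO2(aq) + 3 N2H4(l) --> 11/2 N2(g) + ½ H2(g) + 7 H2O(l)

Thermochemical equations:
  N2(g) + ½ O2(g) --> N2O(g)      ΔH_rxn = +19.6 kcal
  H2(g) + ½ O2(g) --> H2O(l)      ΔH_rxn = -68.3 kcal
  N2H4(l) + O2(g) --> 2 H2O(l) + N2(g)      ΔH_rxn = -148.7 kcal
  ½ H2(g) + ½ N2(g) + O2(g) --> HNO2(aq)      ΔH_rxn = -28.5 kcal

ΔH_rxn = -448.5 kcal

equation 1 reversed (N2O(g) must end up as a reactant): -19.6 kcal
equation 2 as written: -68.3 kcal
equation 3 × 3 (scale by 3 for the 3 N2H4(l)): (3)·(-148.7) = -446.1 kcal
equation 4 reversed and × 3 (reverse to put HNO2(aq) on the reactant side; scale by 3 for the 3 HNO2(aq)): (-3)·(-28.5) = +85.5 kcal
Summing the manipulated equations, ΔH_rxn = (-1)·(+19.6) + (1)·(-68.3) + (3)·(-148.7) + (-3)·(-28.5) = -448.5 kcal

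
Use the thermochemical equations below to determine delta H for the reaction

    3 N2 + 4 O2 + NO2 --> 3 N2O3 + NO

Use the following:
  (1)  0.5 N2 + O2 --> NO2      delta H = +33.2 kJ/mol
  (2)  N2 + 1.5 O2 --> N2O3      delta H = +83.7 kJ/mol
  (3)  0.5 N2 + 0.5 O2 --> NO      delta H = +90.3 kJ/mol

(1) reversed: -33.2 kJ/mol
(2) × 3: (3)·(+83.7) = +251.1 kJ/mol
(3) as written: +90.3 kJ/mol
Summing the manipulated equations, delta H = (-1)·(+33.2) + (3)·(+83.7) + (1)·(+90.3) = 308.2 kJ/mol

delta H = 308.2 kJ/mol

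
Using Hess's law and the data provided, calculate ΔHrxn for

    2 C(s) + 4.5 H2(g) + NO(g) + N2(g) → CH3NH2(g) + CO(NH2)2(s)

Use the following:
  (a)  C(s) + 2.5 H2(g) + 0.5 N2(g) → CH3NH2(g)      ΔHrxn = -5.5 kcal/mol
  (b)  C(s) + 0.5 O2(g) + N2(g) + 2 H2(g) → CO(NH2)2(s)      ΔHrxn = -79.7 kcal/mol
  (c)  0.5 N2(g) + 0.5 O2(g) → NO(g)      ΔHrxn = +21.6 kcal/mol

(a) as written (CH3NH2(g) already on the product side): -5.5 kcal/mol
(b) as written (CO(NH2)2(s) already on the product side): -79.7 kcal/mol
(c) reversed (reverse to put NO(g) on the reactant side): -21.6 kcal/mol
Summing the manipulated equations, ΔHrxn = (-5.5) + (-79.7) + (-21.6) = -106.8 kcal/mol

ΔHrxn = -106.8 kcal/mol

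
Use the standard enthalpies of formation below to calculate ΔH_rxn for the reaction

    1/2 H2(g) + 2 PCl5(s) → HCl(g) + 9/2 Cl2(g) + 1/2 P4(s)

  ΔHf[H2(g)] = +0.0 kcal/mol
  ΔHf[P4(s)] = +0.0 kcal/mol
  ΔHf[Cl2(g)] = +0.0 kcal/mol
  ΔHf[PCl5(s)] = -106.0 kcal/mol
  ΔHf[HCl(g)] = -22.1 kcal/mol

ΔH_rxn = 189.9 kcal/mol

ΔH°rxn = Σ nΔHf°(products) − Σ nΔHf°(reactants).
Products: 1·(-22.1) + 9/2·(+0.0) + 1/2·(+0.0) = -22.1
Reactants: 1/2·(+0.0) + 2·(-106.0) = -212.0
ΔH_rxn = (-22.1) − (-212.0) = 189.9 kcal/mol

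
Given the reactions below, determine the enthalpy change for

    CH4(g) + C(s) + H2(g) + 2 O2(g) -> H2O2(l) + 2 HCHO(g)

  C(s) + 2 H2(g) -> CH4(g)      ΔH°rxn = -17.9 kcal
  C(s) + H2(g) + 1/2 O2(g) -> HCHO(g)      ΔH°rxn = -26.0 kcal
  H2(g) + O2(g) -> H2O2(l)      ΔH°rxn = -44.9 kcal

equation 1 reversed (reverse to put CH4(g) on the reactant side): +17.9 kcal
equation 2 × 2 (scale by 2 for the 2 HCHO(g)): (2)·(-26.0) = -52.0 kcal
equation 3 as written (H2O2(l) already on the product side): -44.9 kcal
By Hess's law, ΔH°rxn = (-1)·(-17.9) + (2)·(-26.0) + (1)·(-44.9) = -79.0 kcal

ΔH°rxn = -79.0 kcal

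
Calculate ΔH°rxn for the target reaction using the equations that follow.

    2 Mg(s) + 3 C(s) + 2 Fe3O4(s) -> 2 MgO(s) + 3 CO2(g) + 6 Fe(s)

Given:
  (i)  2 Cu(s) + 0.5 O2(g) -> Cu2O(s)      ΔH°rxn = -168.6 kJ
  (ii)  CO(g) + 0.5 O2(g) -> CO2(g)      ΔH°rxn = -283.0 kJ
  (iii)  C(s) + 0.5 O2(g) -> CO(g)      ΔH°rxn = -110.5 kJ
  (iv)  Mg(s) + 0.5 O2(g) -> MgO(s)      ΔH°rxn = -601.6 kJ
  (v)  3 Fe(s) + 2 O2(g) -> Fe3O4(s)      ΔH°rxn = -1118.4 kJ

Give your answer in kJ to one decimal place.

ΔH°rxn = -146.9 kJ

(i): not needed.
(ii) × 3: (3)·(-283.0) = -849.0 kJ
(iii) × 3: (3)·(-110.5) = -331.5 kJ
(iv) × 2: (2)·(-601.6) = -1203.2 kJ
(v) reversed and × 2: (-2)·(-1118.4) = +2236.8 kJ
ΔH°rxn = (-849.0) + (-331.5) + (-1203.2) + (+2236.8) = -146.9 kJ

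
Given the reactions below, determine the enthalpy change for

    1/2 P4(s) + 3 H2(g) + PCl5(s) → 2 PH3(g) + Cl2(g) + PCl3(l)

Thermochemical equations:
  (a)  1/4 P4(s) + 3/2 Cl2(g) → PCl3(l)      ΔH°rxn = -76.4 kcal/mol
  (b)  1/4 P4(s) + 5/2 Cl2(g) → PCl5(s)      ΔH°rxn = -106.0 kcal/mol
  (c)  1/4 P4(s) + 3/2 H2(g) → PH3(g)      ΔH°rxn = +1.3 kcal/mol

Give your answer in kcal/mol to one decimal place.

ΔH°rxn = 32.2 kcal/mol

(a) as written (PCl3(l) already on the product side): -76.4 kcal/mol
(b) reversed (PCl5(s) must end up as a reactant): +106.0 kcal/mol
(c) × 2 (×2 to match 2 PH3(g) in the target): (2)·(+1.3) = +2.6 kcal/mol
Since enthalpy is a state function, ΔH°rxn = (-76.4) + (+106.0) + (+2.6) = 32.2 kcal/mol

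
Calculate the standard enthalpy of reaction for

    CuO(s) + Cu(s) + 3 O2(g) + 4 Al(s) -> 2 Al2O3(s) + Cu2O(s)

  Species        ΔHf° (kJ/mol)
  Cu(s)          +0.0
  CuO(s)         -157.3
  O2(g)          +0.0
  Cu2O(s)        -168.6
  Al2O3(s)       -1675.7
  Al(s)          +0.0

ΔH°rxn = Σ nΔHf°(products) − Σ nΔHf°(reactants).
Products: 2·(-1675.7) + 1·(-168.6) = -3520.0
Reactants: 1·(-157.3) + 1·(+0.0) + 3·(+0.0) + 4·(+0.0) = -157.3
ΔHrxn = (-3520.0) − (-157.3) = -3362.7 kJ/mol

ΔHrxn = -3362.7 kJ/mol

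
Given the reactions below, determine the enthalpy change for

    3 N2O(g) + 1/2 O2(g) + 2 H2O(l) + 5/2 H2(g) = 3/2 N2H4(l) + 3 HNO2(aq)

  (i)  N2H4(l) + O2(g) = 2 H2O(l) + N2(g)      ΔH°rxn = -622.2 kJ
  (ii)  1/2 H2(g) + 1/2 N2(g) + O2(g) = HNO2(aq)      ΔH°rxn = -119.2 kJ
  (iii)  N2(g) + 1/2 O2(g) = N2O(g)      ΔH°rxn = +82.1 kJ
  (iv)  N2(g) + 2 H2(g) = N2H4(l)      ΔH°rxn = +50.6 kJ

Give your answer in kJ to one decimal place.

ΔH°rxn = 43.6 kJ

(i) reversed (H2O(l) must end up as a reactant): +622.2 kJ
(ii) × 3 (×3 to match 3 HNO2(aq) in the target): (3)·(-119.2) = -357.6 kJ
(iii) reversed and × 3 (N2O(g) must end up as a reactant; scale by 3 for the 3 N2O(g)): (-3)·(+82.1) = -246.3 kJ
(iv) × 1/2: (1/2)·(+50.6) = +25.3 kJ
Summing the manipulated equations, ΔH°rxn = (+622.2) + (-357.6) + (-246.3) + (+25.3) = 43.6 kJ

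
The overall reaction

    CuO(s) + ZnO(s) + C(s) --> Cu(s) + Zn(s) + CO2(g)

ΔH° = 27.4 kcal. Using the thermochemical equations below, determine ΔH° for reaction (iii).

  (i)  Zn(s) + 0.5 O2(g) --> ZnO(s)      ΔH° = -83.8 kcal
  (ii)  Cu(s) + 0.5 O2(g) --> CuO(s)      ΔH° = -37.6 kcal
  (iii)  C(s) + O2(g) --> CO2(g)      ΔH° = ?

ΔH° = -94.0 kcal

(i) reversed: +83.8 kcal
(ii) reversed: +37.6 kcal
(iii) as written: contributes x
+27.4 = (+83.8) + (+37.6) + x
x = (+27.4 − (+121.4)) / (1) = -94.0 kcal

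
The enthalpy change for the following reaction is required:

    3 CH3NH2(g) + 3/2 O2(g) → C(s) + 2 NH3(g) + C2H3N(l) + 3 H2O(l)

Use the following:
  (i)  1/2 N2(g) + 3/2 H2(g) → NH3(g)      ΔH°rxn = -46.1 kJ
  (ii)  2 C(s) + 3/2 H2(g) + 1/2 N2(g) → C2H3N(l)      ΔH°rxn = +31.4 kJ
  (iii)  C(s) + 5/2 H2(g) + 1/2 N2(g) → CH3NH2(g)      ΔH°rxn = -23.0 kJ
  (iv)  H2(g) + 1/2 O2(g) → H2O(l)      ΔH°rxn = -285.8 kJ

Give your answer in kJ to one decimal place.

ΔH°rxn = -849.2 kJ

(i) × 2: (2)·(-46.1) = -92.2 kJ
(ii) as written: +31.4 kJ
(iii) reversed and × 3: (-3)·(-23.0) = +69.0 kJ
(iv) × 3: (3)·(-285.8) = -857.4 kJ
ΔH°rxn = (2)·(-46.1) + (1)·(+31.4) + (-3)·(-23.0) + (3)·(-285.8) = -849.2 kJ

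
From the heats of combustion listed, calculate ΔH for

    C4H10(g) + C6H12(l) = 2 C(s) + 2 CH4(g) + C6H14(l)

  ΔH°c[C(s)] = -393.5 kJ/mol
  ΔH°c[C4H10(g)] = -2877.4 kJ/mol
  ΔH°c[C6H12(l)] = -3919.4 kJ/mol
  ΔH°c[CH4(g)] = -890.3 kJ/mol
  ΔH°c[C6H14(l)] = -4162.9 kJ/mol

With combustion enthalpies, reactants minus products:
= [1·(-2877.4) + 1·(-3919.4)] − [2·(-393.5) + 2·(-890.3) + 1·(-4162.9)]
= -66.3 kJ/mol

ΔH = -66.3 kJ/mol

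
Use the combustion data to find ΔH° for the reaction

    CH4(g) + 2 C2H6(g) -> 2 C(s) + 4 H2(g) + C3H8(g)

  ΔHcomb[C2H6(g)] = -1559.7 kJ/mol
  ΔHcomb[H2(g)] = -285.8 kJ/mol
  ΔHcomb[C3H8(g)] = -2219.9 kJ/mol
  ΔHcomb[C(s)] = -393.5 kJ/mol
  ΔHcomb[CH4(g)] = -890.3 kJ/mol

ΔH° = 140.4 kJ/mol

Using ΔH = Σ nΔHc°(reactants) − Σ nΔHc°(products):
= [1·(-890.3) + 2·(-1559.7)] − [2·(-393.5) + 4·(-285.8) + 1·(-2219.9)]
= 140.4 kJ/mol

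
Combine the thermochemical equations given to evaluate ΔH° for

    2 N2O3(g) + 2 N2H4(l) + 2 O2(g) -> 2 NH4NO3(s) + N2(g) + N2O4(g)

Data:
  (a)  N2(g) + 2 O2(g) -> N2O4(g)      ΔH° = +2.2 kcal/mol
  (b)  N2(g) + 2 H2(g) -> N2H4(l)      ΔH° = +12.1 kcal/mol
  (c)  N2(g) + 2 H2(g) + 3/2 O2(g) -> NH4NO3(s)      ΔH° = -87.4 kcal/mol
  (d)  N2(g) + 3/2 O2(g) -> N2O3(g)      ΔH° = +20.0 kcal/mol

(a) as written (N2O4(g) already on the product side): +2.2 kcal/mol
(b) reversed and × 2 (N2H4(l) must end up as a reactant; ×2 to match 2 N2H4(l) in the target): (-2)·(+12.1) = -24.2 kcal/mol
(c) × 2 (scale by 2 for the 2 NH4NO3(s)): (2)·(-87.4) = -174.8 kcal/mol
(d) reversed and × 2 (N2O3(g) must end up as a reactant; scale by 2 for the 2 N2O3(g)): (-2)·(+20.0) = -40.0 kcal/mol
Combining the equations, ΔH° = (+2.2) + (-24.2) + (-174.8) + (-40.0) = -236.8 kcal/mol

ΔH° = -236.8 kcal/mol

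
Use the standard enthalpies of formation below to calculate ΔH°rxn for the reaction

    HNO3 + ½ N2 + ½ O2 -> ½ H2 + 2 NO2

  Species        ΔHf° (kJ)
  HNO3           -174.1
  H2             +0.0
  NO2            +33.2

Products: 1/2·(+0.0) + 2·(+33.2) = +66.4
Reactants: 1·(-174.1) + 1/2·(+0.0) + 1/2·(+0.0) = -174.1
ΔH°rxn = (+66.4) − (-174.1) = 240.5 kJ

ΔH°rxn = 240.5 kJ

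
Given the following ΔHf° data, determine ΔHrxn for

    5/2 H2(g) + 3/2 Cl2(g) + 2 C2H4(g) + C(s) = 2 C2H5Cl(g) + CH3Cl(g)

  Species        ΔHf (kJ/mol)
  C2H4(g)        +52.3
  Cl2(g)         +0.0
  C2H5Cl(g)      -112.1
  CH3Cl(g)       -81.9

Products: 2·(-112.1) + 1·(-81.9) = -306.1
Reactants: 5/2·(+0.0) + 3/2·(+0.0) + 2·(+52.3) + 1·(+0.0) = +104.6
ΔHrxn = (-306.1) − (+104.6) = -410.7 kJ/mol

ΔHrxn = -410.7 kJ/mol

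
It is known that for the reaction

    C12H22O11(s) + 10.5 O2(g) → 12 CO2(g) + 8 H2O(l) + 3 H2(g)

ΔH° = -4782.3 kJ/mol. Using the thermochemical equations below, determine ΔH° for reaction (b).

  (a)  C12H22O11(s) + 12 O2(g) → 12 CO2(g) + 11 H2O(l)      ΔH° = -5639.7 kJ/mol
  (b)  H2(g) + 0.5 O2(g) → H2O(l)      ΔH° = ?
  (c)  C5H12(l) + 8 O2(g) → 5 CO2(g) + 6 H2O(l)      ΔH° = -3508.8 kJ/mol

(a) as written (C12H22O11(s) already on the reactant side): -5639.7 kJ/mol
(b) reversed and × 3 (H2(g) must end up as a product; scale by 3 for the 3 H2(g)): contributes −3·x
(c): not needed (C5H12(l) appears nowhere else).
-4782.3 = (-5639.7) − 3·x
x = (-4782.3 − (-5639.7)) / (-3) = -285.8 kJ/mol

ΔH° = -285.8 kJ/mol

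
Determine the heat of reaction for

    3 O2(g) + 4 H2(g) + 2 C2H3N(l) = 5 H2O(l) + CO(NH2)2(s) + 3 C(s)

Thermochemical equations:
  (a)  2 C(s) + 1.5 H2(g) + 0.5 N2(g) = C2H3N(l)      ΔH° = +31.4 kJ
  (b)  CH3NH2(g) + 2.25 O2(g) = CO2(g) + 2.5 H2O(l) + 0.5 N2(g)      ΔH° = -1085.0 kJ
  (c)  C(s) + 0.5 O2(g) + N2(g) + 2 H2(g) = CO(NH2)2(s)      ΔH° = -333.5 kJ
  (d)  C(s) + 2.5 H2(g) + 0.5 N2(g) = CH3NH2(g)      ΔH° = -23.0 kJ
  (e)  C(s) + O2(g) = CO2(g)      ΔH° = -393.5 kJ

ΔH° = -1825.3 kJ

(a) reversed and × 2 (reverse to put C2H3N(l) on the reactant side; ×2 to match 2 C2H3N(l) in the target): (-2)·(+31.4) = -62.8 kJ
(b) × 2 (scale by 2 for the 5 H2O(l)): (2)·(-1085.0) = -2170.0 kJ
(c) as written (CO(NH2)2(s) already on the product side): -333.5 kJ
(d) × 2: (2)·(-23.0) = -46.0 kJ
(e) reversed and × 2: (-2)·(-393.5) = +787.0 kJ
ΔH° = (-2)·(+31.4) + (2)·(-1085.0) + (1)·(-333.5) + (2)·(-23.0) + (-2)·(-393.5) = -1825.3 kJ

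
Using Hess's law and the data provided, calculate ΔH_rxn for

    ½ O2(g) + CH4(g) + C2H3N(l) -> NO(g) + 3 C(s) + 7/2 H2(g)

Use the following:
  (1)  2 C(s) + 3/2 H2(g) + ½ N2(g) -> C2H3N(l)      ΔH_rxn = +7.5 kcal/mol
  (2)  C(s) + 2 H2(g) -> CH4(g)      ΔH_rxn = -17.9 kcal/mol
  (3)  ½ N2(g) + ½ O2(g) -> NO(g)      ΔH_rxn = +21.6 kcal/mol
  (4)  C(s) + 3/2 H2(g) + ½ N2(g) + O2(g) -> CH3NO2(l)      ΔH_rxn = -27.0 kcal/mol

(1) reversed: -7.5 kcal/mol
(2) reversed: +17.9 kcal/mol
(3) as written: +21.6 kcal/mol
(4): not needed.
Summing the manipulated equations, ΔH_rxn = (-7.5) + (+17.9) + (+21.6) = 32.0 kcal/mol

ΔH_rxn = 32.0 kcal/mol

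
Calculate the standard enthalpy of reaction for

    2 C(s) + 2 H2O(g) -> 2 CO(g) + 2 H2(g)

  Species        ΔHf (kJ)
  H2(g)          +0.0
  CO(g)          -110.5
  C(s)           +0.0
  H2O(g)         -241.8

ΔH°rxn = Σ nΔHf°(products) − Σ nΔHf°(reactants).
Products: 2·(-110.5) + 2·(+0.0) = -221.0
Reactants: 2·(+0.0) + 2·(-241.8) = -483.6
ΔH_rxn = (-221.0) − (-483.6) = 262.6 kJ

ΔH_rxn = 262.6 kJ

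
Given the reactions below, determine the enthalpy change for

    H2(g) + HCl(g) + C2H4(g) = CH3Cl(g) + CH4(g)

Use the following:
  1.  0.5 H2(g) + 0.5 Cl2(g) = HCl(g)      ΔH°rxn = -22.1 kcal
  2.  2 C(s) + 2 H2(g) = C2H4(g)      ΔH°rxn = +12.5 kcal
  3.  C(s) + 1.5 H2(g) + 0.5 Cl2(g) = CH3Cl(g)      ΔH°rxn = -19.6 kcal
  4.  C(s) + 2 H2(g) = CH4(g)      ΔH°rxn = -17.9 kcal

eq. 1 reversed (reverse to put HCl(g) on the reactant side): +22.1 kcal
eq. 2 reversed (C2H4(g) must end up as a reactant): -12.5 kcal
eq. 3 as written (CH3Cl(g) already on the product side): -19.6 kcal
eq. 4 as written (CH4(g) already on the product side): -17.9 kcal
By Hess's law, ΔH°rxn = (+22.1) + (-12.5) + (-19.6) + (-17.9) = -27.9 kcal

ΔH°rxn = -27.9 kcal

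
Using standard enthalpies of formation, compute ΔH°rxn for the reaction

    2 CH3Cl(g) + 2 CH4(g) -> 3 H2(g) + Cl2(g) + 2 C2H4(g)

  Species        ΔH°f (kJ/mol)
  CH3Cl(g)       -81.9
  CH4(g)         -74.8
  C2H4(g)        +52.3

ΔH°rxn = 418.0 kJ/mol

ΔH°rxn = Σ nΔHf°(products) − Σ nΔHf°(reactants).
Products: 3·(+0.0) + 1·(+0.0) + 2·(+52.3) = +104.6
Reactants: 2·(-81.9) + 2·(-74.8) = -313.4
ΔH°rxn = (+104.6) − (-313.4) = 418.0 kJ/mol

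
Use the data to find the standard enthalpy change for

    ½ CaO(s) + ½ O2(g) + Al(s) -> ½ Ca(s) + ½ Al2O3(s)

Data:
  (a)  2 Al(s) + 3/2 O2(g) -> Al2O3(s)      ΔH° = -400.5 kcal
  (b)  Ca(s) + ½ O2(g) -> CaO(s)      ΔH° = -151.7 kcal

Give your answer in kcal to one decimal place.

ΔH° = -124.4 kcal

(a) × 1/2 (scale by 1/2 for the 1/2 Al2O3(s)): (1/2)·(-400.5) = -200.25 kcal
(b) reversed and × 1/2 (reverse to put CaO(s) on the reactant side; ×1/2 to match 1/2 CaO(s) in the target): (-1/2)·(-151.7) = +75.85 kcal
Summing the manipulated equations, ΔH° = (1/2)·(-400.5) + (-1/2)·(-151.7) = -124.4 kcal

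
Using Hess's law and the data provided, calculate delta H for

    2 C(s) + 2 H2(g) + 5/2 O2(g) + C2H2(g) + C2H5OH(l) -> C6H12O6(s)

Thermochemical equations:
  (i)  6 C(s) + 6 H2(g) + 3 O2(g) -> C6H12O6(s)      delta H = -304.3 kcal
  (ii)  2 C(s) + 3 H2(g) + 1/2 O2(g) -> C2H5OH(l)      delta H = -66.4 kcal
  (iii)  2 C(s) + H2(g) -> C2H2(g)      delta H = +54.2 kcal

(i) as written (C6H12O6(s) already on the product side): -304.3 kcal
(ii) reversed (reverse to put C2H5OH(l) on the reactant side): +66.4 kcal
(iii) reversed (C2H2(g) must end up as a reactant): -54.2 kcal
Combining the equations, delta H = (1)·(-304.3) + (-1)·(-66.4) + (-1)·(+54.2) = -292.1 kcal

delta H = -292.1 kcal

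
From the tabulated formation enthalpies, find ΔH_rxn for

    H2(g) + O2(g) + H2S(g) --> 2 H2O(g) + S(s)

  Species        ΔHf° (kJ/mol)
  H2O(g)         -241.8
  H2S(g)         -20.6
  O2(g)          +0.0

ΔH_rxn = -463.0 kJ/mol

Products: 2·(-241.8) + 1·(+0.0) = -483.6
Reactants: 1·(+0.0) + 1·(+0.0) + 1·(-20.6) = -20.6
ΔH_rxn = (-483.6) − (-20.6) = -463.0 kJ/mol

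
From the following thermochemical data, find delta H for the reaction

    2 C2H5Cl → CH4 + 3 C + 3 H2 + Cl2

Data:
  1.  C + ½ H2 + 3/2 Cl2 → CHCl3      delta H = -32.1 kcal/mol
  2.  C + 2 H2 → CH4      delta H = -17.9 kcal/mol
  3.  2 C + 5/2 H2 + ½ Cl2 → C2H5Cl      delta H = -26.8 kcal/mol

eq. 1: not needed (CHCl3 appears nowhere else).
eq. 2 as written (CH4 already on the product side): -17.9 kcal/mol
eq. 3 reversed and × 2 (reverse to put C2H5Cl on the reactant side; ×2 to match 2 C2H5Cl in the target): (-2)·(-26.8) = +53.6 kcal/mol
delta H = (1)·(-17.9) + (-2)·(-26.8) = 35.7 kcal/mol

delta H = 35.7 kcal/mol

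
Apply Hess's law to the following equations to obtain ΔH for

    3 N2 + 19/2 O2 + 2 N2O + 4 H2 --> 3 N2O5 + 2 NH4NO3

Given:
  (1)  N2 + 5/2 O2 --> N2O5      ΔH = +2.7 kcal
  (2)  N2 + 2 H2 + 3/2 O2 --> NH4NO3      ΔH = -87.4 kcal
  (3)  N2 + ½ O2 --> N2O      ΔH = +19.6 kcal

ΔH = -205.9 kcal

(1) × 3: (3)·(+2.7) = +8.1 kcal
(2) × 2: (2)·(-87.4) = -174.8 kcal
(3) reversed and × 2: (-2)·(+19.6) = -39.2 kcal
ΔH = (+8.1) + (-174.8) + (-39.2) = -205.9 kcal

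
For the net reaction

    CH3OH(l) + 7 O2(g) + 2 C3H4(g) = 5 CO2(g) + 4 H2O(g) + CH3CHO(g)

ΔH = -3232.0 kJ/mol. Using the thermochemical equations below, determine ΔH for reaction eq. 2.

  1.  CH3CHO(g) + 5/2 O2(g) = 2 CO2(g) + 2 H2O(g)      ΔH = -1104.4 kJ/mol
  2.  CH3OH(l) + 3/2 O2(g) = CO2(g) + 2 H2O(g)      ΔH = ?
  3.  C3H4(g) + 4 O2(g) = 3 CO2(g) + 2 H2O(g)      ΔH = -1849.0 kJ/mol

eq. 1 reversed (reverse to put CH3CHO(g) on the product side): +1104.4 kJ/mol
eq. 2 as written (CH3OH(l) already on the reactant side): contributes x
eq. 3 × 2 (×2 to match 2 C3H4(g) in the target): (2)·(-1849.0) = -3698.0 kJ/mol
-3232.0 = (+1104.4) + (-3698.0) + x
x = (-3232.0 − (-2593.6)) / (1) = -638.4 kJ/mol

ΔH = -638.4 kJ/mol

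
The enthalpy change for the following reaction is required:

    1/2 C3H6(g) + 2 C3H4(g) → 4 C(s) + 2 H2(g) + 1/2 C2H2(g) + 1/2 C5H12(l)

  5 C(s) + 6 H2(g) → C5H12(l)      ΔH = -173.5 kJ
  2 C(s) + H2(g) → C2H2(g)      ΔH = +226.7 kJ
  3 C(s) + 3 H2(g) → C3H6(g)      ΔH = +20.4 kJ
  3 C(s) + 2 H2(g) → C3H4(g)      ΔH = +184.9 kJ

equation 1 × 1/2: (1/2)·(-173.5) = -86.75 kJ
equation 2 × 1/2: (1/2)·(+226.7) = +113.35 kJ
equation 3 reversed and × 1/2: (-1/2)·(+20.4) = -10.2 kJ
equation 4 reversed and × 2: (-2)·(+184.9) = -369.8 kJ
Summing the manipulated equations, ΔH = (1/2)·(-173.5) + (1/2)·(+226.7) + (-1/2)·(+20.4) + (-2)·(+184.9) = -353.4 kJ

ΔH = -353.4 kJ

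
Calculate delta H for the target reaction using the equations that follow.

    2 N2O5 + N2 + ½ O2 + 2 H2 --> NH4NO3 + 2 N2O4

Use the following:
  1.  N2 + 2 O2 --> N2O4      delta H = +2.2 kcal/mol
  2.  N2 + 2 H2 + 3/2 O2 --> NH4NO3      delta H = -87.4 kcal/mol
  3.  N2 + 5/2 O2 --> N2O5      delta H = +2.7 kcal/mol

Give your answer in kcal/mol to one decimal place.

eq. 1 × 2 (scale by 2 for the 2 N2O4): (2)·(+2.2) = +4.4 kcal/mol
eq. 2 as written (NH4NO3 already on the product side): -87.4 kcal/mol
eq. 3 reversed and × 2 (N2O5 must end up as a reactant; ×2 to match 2 N2O5 in the target): (-2)·(+2.7) = -5.4 kcal/mol
delta H = (+4.4) + (-87.4) + (-5.4) = -88.4 kcal/mol

delta H = -88.4 kcal/mol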